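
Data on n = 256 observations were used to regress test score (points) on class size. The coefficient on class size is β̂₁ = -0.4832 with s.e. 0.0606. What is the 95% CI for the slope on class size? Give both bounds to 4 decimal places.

(-0.6025, -0.3639)

df = n − 2 = 256 − 2 = 254.
t* = t_{0.025, 254} = 1.969348.
Margin = t* × SE = 1.969348 × 0.0606 = 0.119342.
CI: -0.4832 ± 0.119342 → (-0.6025, -0.3639).
With 95% confidence, each one-unit increase in class size is associated with a change of between -0.6025 and -0.3639 points in test score.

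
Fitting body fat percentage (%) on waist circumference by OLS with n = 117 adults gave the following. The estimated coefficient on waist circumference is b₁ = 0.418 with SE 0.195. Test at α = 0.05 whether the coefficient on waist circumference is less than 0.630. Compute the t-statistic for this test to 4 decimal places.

H₀: β₁ = 0.630 vs H₁: β₁ < 0.630.
t = (b₁ − β₁⁰)/SE = (0.418 − 0.630) / 0.195 = -1.0872.
df = n − 2 = 117 − 2 = 115.
One-sided p ≈ 0.1396, which is ≥ 0.05, so fail to reject H₀.
The data do not give significant evidence that the true slope on waist circumference is below 0.630 % per unit.

t = -1.0872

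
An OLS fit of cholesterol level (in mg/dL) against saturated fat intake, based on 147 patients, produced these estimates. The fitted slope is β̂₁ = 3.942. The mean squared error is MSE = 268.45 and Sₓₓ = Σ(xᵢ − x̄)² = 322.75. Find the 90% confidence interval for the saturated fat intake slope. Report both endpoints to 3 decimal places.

SE(β̂₁) = √(MSE/Sₓₓ) = √(268.45/322.75) = 0.912008.
df = n − 2 = 145.
t* = t_{0.05, 145} = 1.65543.
Margin = t* × SE = 1.65543 × 0.912008 = 1.50977.
CI: 3.942 ± 1.50977 → (2.432, 5.452).
With 90% confidence, each one-unit increase in saturated fat intake is associated with a change of between 2.432 and 5.452 mg/dL in cholesterol level.

(2.432, 5.452)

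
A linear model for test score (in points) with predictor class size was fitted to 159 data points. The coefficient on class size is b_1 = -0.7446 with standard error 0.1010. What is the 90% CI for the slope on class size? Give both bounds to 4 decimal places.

df = n − 2 = 159 − 2 = 157.
t* = t_{0.05, 157} = 1.654617.
Margin = t* × SE = 1.654617 × 0.1010 = 0.167116.
CI: -0.7446 ± 0.167116 → (-0.9117, -0.5775).
With 90% confidence, each one-unit increase in class size is associated with a change of between -0.9117 and -0.5775 points in test score.

(-0.9117, -0.5775)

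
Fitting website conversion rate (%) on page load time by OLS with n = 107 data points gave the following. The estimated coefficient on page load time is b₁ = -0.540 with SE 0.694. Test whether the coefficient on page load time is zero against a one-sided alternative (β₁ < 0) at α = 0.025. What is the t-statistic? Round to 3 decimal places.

H₀: β₁ = 0 vs H₁: β₁ < 0.
t = (b₁ − β₁⁰)/SE = -0.540 / 0.694 = -0.778.
df = n − 2 = 107 − 2 = 105.
One-sided p ≈ 0.2191, which is ≥ 0.025, so fail to reject H₀.
The data do not give significant evidence that the true slope on page load time is negative.

t = -0.778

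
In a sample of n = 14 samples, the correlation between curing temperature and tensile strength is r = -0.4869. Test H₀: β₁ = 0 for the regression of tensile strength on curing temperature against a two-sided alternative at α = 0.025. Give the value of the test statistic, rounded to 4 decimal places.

t = -1.9310

t = r·√(n − 2)/√(1 − r²) = -0.4869·√12/√0.762928 = -1.9310.
df = n − 2 = 12.
Two-sided p ≈ 0.0774, which is ≥ 0.025, so fail to reject H₀.
The data do not give significant evidence of a linear association between curing temperature and tensile strength.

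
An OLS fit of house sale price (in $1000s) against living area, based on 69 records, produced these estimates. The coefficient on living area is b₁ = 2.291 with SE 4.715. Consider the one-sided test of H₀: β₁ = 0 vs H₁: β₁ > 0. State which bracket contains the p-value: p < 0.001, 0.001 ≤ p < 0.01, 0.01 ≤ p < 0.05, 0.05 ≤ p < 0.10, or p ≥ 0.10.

p ≥ 0.10

t = 2.291 / 4.715 = 0.486.
df = n − 2 = 69 − 2 = 67.
One-sided p = P(T_{67} > t) ≈ 0.3143.
So p ≥ 0.10.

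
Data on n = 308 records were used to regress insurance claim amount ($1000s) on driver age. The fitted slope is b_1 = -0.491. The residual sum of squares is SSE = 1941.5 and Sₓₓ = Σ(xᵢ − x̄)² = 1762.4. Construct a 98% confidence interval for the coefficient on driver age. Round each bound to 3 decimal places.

(-0.631, -0.351)

MSE = SSE/(n − 2) = 1941.5/306 = 6.34477.
SE(b_1) = √(MSE/Sₓₓ) = √(6.34477/1762.4) = 0.0600006.
df = n − 2 = 306.
t* = t_{0.01, 306} = 2.338596.
Margin = t* × SE = 2.338596 × 0.0600006 = 0.14032.
CI: -0.491 ± 0.14032 → (-0.631, -0.351).
With 98% confidence, each one-unit increase in driver age is associated with a change of between -0.631 and -0.351 $1000s in insurance claim amount.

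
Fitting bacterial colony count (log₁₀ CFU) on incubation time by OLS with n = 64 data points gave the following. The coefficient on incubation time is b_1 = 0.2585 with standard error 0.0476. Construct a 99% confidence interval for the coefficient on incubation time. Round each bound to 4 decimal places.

df = n − 2 = 64 − 2 = 62.
t* = t_{0.005, 62} = 2.657479.
Margin = t* × SE = 2.657479 × 0.0476 = 0.126496.
CI: 0.2585 ± 0.126496 → (0.1320, 0.3850).
With 99% confidence, each one-unit increase in incubation time is associated with a change of between 0.1320 and 0.3850 log₁₀ CFU in bacterial colony count.

(0.1320, 0.3850)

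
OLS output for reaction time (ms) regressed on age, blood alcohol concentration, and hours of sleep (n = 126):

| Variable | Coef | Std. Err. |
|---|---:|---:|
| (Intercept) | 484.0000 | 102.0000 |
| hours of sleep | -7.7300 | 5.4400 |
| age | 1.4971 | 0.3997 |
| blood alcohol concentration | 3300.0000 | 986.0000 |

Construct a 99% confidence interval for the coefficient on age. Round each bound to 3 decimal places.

(0.451, 2.543)

Read off: b = 1.4971, SE = 0.3997 for age.
df = n − k − 1 = 126 − 3 − 1 = 122.
t* = t_{0.005, 122} = 2.616729.
Margin = t* × SE = 2.616729 × 0.3997 = 1.04591.
CI: 1.4971 ± 1.04591 → (0.451, 2.543).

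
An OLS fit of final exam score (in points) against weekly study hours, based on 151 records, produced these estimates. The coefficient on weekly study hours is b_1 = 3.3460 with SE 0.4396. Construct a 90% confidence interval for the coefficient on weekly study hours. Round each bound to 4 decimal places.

df = n − 2 = 151 − 2 = 149.
t* = t_{0.05, 149} = 1.655145.
Margin = t* × SE = 1.655145 × 0.4396 = 0.727602.
CI: 3.3460 ± 0.727602 → (2.6184, 4.0736).
With 90% confidence, each one-unit increase in weekly study hours is associated with a change of between 2.6184 and 4.0736 points in final exam score.

(2.6184, 4.0736)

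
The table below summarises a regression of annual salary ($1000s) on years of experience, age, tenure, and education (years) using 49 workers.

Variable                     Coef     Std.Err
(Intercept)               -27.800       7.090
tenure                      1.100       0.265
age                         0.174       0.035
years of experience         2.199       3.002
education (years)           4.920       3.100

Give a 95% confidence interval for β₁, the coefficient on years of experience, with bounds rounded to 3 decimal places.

Read off: b = 2.199, SE = 3.002 for years of experience.
df = n − k − 1 = 49 − 4 − 1 = 44.
t* = t_{0.025, 44} = 2.015368.
Margin = t* × SE = 2.015368 × 3.002 = 6.05013.
CI: 2.199 ± 6.05013 → (-3.851, 8.249).

(-3.851, 8.249)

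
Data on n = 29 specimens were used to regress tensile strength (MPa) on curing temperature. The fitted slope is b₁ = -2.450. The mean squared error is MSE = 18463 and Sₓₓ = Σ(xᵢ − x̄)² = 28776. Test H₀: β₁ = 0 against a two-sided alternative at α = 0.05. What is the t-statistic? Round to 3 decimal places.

t = -3.059

SE(b₁) = √(MSE/Sₓₓ) = √(18463/28776) = 0.801006.
t = -2.450 / 0.801006 = -3.059.
df = n − 2 = 27.
Two-sided p ≈ 0.0050, which is < 0.05, so reject H₀.
There is evidence that curing temperature is associated with tensile strength.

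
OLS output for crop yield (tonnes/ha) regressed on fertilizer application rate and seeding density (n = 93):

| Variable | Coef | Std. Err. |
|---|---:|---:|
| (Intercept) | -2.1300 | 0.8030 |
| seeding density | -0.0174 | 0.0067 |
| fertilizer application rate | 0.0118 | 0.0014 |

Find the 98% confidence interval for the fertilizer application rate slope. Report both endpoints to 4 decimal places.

(0.0085, 0.0151)

Read off: b = 0.0118, SE = 0.0014 for fertilizer application rate.
df = n − k − 1 = 93 − 2 − 1 = 90.
t* = t_{0.01, 90} = 2.368497.
Margin = t* × SE = 2.368497 × 0.0014 = 0.003316.
CI: 0.0118 ± 0.003316 → (0.0085, 0.0151).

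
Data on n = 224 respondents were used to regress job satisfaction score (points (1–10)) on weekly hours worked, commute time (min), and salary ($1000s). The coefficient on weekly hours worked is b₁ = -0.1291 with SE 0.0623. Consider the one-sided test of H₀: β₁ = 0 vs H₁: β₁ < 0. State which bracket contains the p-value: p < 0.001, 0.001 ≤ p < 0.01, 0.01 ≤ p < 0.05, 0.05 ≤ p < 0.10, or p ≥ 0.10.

0.01 ≤ p < 0.05

t = -0.1291 / 0.0623 = -2.072.
df = n − k − 1 = 224 − 3 − 1 = 220.
One-sided p = P(T_{220} < t) ≈ 0.0197.
So 0.01 ≤ p < 0.05.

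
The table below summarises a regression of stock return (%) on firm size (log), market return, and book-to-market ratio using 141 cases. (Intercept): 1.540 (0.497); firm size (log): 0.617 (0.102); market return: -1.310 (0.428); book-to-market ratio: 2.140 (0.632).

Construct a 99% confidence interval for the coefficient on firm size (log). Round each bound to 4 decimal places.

(0.3506, 0.8834)

Read off: b = 0.617, SE = 0.102 for firm size (log).
df = n − k − 1 = 141 − 3 − 1 = 137.
t* = t_{0.005, 137} = 2.612192.
Margin = t* × SE = 2.612192 × 0.102 = 0.266444.
CI: 0.617 ± 0.266444 → (0.3506, 0.8834).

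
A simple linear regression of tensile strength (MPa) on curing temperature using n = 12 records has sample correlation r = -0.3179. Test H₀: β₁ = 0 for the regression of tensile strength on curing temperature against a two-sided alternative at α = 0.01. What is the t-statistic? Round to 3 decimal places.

t = -1.060

t = r·√(n − 2)/√(1 − r²) = -0.3179·√10/√0.89894 = -1.060.
df = n − 2 = 10.
Two-sided p ≈ 0.3139, which is ≥ 0.01, so fail to reject H₀.
The data do not give significant evidence of a linear association between curing temperature and tensile strength.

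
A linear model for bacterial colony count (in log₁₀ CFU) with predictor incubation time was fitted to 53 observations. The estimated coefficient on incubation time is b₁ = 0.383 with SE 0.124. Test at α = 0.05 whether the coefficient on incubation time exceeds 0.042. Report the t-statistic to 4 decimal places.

H₀: β₁ = 0.042 vs H₁: β₁ > 0.042.
t = (b₁ − β₁⁰)/SE = (0.383 − 0.042) / 0.124 = 2.7500.
df = n − 2 = 53 − 2 = 51.
One-sided p ≈ 0.0041, which is < 0.05, so reject H₀.
There is evidence that the true slope on incubation time exceeds 0.042 log₁₀ CFU per unit.

t = 2.7500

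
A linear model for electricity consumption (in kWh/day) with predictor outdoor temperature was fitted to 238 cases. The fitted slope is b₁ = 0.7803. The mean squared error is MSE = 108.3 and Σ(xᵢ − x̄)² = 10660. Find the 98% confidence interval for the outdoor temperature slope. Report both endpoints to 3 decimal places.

(0.544, 1.016)

SE(b₁) = √(MSE/Sₓₓ) = √(108.3/10660) = 0.100794.
df = n − 2 = 236.
t* = t_{0.01, 236} = 2.342252.
Margin = t* × SE = 2.342252 × 0.100794 = 0.23609.
CI: 0.7803 ± 0.23609 → (0.544, 1.016).
With 98% confidence, each one-unit increase in outdoor temperature is associated with a change of between 0.544 and 1.016 kWh/day in electricity consumption.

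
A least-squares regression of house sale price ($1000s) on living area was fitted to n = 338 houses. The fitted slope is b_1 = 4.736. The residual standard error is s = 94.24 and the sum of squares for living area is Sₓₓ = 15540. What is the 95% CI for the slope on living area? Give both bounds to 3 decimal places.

(3.249, 6.223)

SE(b_1) = s/√Sₓₓ = 94.24/√15540 = 0.755979.
df = n − 2 = 336.
t* = t_{0.025, 336} = 1.967049.
Margin = t* × SE = 1.967049 × 0.755979 = 1.48705.
CI: 4.736 ± 1.48705 → (3.249, 6.223).
With 95% confidence, each one-unit increase in living area is associated with a change of between 3.249 and 6.223 $1000s in house sale price.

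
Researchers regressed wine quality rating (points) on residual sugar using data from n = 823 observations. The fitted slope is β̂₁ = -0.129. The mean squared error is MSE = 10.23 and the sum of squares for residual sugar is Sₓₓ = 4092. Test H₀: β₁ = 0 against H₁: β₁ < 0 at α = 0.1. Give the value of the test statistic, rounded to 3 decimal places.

t = -2.580

SE(β̂₁) = √(MSE/Sₓₓ) = √(10.23/4092) = 0.05.
t = -0.129 / 0.05 = -2.580.
df = n − 2 = 821.
One-sided p ≈ 0.0050, which is < 0.1, so reject H₀.
There is evidence that the true slope on residual sugar is negative.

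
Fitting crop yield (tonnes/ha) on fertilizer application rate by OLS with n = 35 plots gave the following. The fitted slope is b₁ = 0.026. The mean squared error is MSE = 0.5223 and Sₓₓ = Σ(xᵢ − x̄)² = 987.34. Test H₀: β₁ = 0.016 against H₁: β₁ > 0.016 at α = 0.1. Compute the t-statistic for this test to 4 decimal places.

SE(b₁) = √(MSE/Sₓₓ) = √(0.5223/987.34) = 0.0229999.
t = (0.026 − 0.016) / 0.0229999 = 0.4348.
df = n − 2 = 33.
One-sided p ≈ 0.3333, which is ≥ 0.1, so fail to reject H₀.
The data do not give significant evidence that the true slope on fertilizer application rate exceeds 0.016 tonnes/ha per unit.

t = 0.4348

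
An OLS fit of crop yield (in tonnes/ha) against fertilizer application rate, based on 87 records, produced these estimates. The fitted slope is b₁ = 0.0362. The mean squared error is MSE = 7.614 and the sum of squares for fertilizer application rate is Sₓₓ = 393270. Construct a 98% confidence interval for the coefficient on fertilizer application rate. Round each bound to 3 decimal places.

SE(b₁) = √(MSE/Sₓₓ) = √(7.614/393270) = 0.00440008.
df = n − 2 = 85.
t* = t_{0.01, 85} = 2.371022.
Margin = t* × SE = 2.371022 × 0.00440008 = 0.01043.
CI: 0.0362 ± 0.01043 → (0.026, 0.047).
With 98% confidence, each one-unit increase in fertilizer application rate is associated with a change of between 0.026 and 0.047 tonnes/ha in crop yield.

(0.026, 0.047)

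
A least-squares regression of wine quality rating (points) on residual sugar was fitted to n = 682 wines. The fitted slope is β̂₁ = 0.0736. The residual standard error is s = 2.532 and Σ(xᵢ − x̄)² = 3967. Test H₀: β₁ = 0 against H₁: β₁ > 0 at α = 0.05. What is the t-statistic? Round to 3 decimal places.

t = 1.831

SE(β̂₁) = s/√Sₓₓ = 2.532/√3967 = 0.0402006.
t = 0.0736 / 0.0402006 = 1.831.
df = n − 2 = 680.
One-sided p ≈ 0.0338, which is < 0.05, so reject H₀.
There is evidence that the true slope on residual sugar is positive.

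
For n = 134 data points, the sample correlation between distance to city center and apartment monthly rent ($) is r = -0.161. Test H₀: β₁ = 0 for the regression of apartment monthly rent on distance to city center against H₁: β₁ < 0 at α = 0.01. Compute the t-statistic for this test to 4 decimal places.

t = r·√(n − 2)/√(1 − r²) = -0.161·√132/√0.974079 = -1.8742.
df = n − 2 = 132.
One-sided p ≈ 0.0316, which is ≥ 0.01, so fail to reject H₀.
The data do not give significant evidence of a linear association between distance to city center and apartment monthly rent.

t = -1.8742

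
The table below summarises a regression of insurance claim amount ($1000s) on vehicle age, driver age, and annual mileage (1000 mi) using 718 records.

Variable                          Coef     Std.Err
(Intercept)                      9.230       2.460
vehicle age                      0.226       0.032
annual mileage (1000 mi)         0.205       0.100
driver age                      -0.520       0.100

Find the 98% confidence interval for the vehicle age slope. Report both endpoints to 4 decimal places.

(0.1514, 0.3006)

Read off: b = 0.226, SE = 0.032 for vehicle age.
df = n − k − 1 = 718 − 3 − 1 = 714.
t* = t_{0.01, 714} = 2.331582.
Margin = t* × SE = 2.331582 × 0.032 = 0.074611.
CI: 0.226 ± 0.074611 → (0.1514, 0.3006).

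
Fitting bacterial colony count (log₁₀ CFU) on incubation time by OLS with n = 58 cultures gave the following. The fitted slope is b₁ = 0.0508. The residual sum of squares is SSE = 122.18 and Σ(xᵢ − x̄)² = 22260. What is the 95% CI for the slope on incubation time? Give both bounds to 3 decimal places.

MSE = SSE/(n − 2) = 122.18/56 = 2.18179.
SE(b₁) = √(MSE/Sₓₓ) = √(2.18179/22260) = 0.00990019.
df = n − 2 = 56.
t* = t_{0.025, 56} = 2.003241.
Margin = t* × SE = 2.003241 × 0.00990019 = 0.01983.
CI: 0.0508 ± 0.01983 → (0.031, 0.071).
With 95% confidence, each one-unit increase in incubation time is associated with a change of between 0.031 and 0.071 log₁₀ CFU in bacterial colony count.

(0.031, 0.071)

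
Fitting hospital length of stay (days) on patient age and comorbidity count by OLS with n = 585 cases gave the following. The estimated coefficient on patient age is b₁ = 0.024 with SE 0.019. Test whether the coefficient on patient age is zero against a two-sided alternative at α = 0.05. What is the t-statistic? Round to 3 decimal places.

t = 1.263

H₀: β₁ = 0 vs H₁: β₁ ≠ 0.
t = (b₁ − β₁⁰)/SE = 0.024 / 0.019 = 1.263.
df = n − k − 1 = 585 − 2 − 1 = 582.
Two-sided p ≈ 0.2070, which is ≥ 0.05, so fail to reject H₀.
The data do not give significant evidence of an association between patient age and hospital length of stay, after adjusting for the other predictors.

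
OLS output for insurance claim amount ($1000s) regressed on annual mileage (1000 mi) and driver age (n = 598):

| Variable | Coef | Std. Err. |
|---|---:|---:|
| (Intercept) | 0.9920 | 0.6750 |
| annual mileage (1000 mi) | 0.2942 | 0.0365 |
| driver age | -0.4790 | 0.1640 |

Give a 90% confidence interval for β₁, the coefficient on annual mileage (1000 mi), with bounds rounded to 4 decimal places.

(0.2341, 0.3543)

Read off: b = 0.2942, SE = 0.0365 for annual mileage (1000 mi).
df = n − k − 1 = 598 − 2 − 1 = 595.
t* = t_{0.05, 595} = 1.647419.
Margin = t* × SE = 1.647419 × 0.0365 = 0.060131.
CI: 0.2942 ± 0.060131 → (0.2341, 0.3543).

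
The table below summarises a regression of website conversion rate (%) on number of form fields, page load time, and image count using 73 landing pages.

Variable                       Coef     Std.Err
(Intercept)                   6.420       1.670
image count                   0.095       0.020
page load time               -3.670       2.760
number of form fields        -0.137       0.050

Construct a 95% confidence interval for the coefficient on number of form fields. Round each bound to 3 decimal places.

(-0.237, -0.037)

Read off: b = -0.137, SE = 0.050 for number of form fields.
df = n − k − 1 = 73 − 3 − 1 = 69.
t* = t_{0.025, 69} = 1.994945.
Margin = t* × SE = 1.994945 × 0.050 = 0.09975.
CI: -0.137 ± 0.09975 → (-0.237, -0.037).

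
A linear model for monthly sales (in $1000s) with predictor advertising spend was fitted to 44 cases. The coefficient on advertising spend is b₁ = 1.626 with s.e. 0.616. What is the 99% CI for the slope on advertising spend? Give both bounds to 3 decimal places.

df = n − 2 = 44 − 2 = 42.
t* = t_{0.005, 42} = 2.698066.
Margin = t* × SE = 2.698066 × 0.616 = 1.66201.
CI: 1.626 ± 1.66201 → (-0.036, 3.288).
With 99% confidence, each one-unit increase in advertising spend is associated with a change of between -0.036 and 3.288 $1000s in monthly sales.

(-0.036, 3.288)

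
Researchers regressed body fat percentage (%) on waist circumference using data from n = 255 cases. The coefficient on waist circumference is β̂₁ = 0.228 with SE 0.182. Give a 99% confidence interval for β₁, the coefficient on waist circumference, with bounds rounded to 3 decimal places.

(-0.244, 0.700)

df = n − 2 = 255 − 2 = 253.
t* = t_{0.005, 253} = 2.595401.
Margin = t* × SE = 2.595401 × 0.182 = 0.47236.
CI: 0.228 ± 0.47236 → (-0.244, 0.700).
With 99% confidence, each one-unit increase in waist circumference is associated with a change of between -0.244 and 0.700 % in body fat percentage.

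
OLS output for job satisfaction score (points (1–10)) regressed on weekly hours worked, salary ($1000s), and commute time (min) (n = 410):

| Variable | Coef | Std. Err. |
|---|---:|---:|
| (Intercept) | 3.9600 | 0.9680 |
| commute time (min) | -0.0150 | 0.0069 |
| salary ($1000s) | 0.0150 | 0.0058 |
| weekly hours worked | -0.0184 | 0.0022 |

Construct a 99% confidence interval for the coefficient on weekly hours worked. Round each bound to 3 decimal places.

Read off: b = -0.0184, SE = 0.0022 for weekly hours worked.
df = n − k − 1 = 410 − 3 − 1 = 406.
t* = t_{0.005, 406} = 2.587993.
Margin = t* × SE = 2.587993 × 0.0022 = 0.00569.
CI: -0.0184 ± 0.00569 → (-0.024, -0.013).

(-0.024, -0.013)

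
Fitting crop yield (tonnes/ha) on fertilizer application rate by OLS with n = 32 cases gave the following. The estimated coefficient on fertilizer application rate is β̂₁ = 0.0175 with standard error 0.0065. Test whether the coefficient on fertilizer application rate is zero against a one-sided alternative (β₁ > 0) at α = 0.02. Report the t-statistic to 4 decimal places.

H₀: β₁ = 0 vs H₁: β₁ > 0.
t = (β̂₁ − β₁⁰)/SE = 0.0175 / 0.0065 = 2.6923.
df = n − 2 = 32 − 2 = 30.
One-sided p ≈ 0.0057, which is < 0.02, so reject H₀.
There is evidence that the true slope on fertilizer application rate is positive.

t = 2.6923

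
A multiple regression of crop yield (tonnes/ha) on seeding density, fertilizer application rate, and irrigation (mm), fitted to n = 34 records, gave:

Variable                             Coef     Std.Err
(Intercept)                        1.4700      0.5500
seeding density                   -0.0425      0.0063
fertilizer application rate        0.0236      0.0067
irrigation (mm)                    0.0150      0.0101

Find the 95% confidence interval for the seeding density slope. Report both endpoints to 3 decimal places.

(-0.055, -0.030)

Read off: b = -0.0425, SE = 0.0063 for seeding density.
df = n − k − 1 = 34 − 3 − 1 = 30.
t* = t_{0.025, 30} = 2.042272.
Margin = t* × SE = 2.042272 × 0.0063 = 0.01287.
CI: -0.0425 ± 0.01287 → (-0.055, -0.030).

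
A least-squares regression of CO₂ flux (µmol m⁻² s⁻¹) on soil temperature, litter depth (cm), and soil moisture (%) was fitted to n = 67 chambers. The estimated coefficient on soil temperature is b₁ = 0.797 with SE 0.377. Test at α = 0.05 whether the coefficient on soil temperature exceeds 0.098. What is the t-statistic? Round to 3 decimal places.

t = 1.854

H₀: β₁ = 0.098 vs H₁: β₁ > 0.098.
t = (b₁ − β₁⁰)/SE = (0.797 − 0.098) / 0.377 = 1.854.
df = n − k − 1 = 67 − 3 − 1 = 63.
One-sided p ≈ 0.0342, which is < 0.05, so reject H₀.
There is evidence that the true slope on soil temperature exceeds 0.098 µmol m⁻² s⁻¹ per unit, holding the other predictors fixed.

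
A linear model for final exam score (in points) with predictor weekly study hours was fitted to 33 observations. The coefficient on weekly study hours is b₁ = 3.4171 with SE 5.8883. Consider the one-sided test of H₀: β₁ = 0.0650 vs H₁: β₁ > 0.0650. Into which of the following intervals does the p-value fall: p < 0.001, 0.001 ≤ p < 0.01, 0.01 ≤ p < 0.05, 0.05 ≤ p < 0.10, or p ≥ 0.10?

p ≥ 0.10

t = (3.4171 − 0.0650) / 5.8883 = 0.569.
df = n − 2 = 33 − 2 = 31.
One-sided p = P(T_{31} > t) ≈ 0.2866.
So p ≥ 0.10.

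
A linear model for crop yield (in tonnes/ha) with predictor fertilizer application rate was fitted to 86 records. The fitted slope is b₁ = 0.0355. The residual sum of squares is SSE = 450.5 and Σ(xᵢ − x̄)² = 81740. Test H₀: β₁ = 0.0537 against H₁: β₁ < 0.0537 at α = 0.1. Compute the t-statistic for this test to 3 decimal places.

MSE = SSE/(n − 2) = 450.5/84 = 5.3631.
SE(b₁) = √(MSE/Sₓₓ) = √(5.3631/81740) = 0.0081001.
t = (0.0355 − 0.0537) / 0.0081001 = -2.247.
df = n − 2 = 84.
One-sided p ≈ 0.0136, which is < 0.1, so reject H₀.
There is evidence that the true slope on fertilizer application rate is below 0.0537 tonnes/ha per unit.

t = -2.247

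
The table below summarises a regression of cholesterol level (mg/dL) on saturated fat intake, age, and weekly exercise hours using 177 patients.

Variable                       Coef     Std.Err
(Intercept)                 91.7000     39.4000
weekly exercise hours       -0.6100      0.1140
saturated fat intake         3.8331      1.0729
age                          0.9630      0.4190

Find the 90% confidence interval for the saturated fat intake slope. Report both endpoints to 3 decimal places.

(2.059, 5.607)

Read off: b = 3.8331, SE = 1.0729 for saturated fat intake.
df = n − k − 1 = 177 − 3 − 1 = 173.
t* = t_{0.05, 173} = 1.653709.
Margin = t* × SE = 1.653709 × 1.0729 = 1.77426.
CI: 3.8331 ± 1.77426 → (2.059, 5.607).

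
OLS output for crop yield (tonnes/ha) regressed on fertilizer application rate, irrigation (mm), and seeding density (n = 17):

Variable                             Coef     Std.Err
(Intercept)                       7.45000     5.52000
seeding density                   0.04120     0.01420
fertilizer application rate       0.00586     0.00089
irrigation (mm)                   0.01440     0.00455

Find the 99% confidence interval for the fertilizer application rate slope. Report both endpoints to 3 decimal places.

(0.003, 0.009)

Read off: b = 0.00586, SE = 0.00089 for fertilizer application rate.
df = n − k − 1 = 17 − 3 − 1 = 13.
t* = t_{0.005, 13} = 3.012276.
Margin = t* × SE = 3.012276 × 0.00089 = 0.00268.
CI: 0.00586 ± 0.00268 → (0.003, 0.009).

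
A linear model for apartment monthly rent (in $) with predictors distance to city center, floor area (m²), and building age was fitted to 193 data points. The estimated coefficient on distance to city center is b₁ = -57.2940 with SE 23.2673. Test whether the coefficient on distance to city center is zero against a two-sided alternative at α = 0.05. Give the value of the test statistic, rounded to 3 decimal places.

H₀: β₁ = 0 vs H₁: β₁ ≠ 0.
t = (b₁ − β₁⁰)/SE = -57.2940 / 23.2673 = -2.462.
df = n − k − 1 = 193 − 3 − 1 = 189.
Two-sided p ≈ 0.0147, which is < 0.05, so reject H₀.
There is evidence that distance to city center is associated with apartment monthly rent, holding the other predictors fixed.

t = -2.462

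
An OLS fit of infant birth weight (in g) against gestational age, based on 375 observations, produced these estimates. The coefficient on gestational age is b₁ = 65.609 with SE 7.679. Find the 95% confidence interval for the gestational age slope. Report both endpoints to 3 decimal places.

df = n − 2 = 375 − 2 = 373.
t* = t_{0.025, 373} = 1.966344.
Margin = t* × SE = 1.966344 × 7.679 = 15.09956.
CI: 65.609 ± 15.09956 → (50.509, 80.709).
With 95% confidence, each one-unit increase in gestational age is associated with a change of between 50.509 and 80.709 g in infant birth weight.

(50.509, 80.709)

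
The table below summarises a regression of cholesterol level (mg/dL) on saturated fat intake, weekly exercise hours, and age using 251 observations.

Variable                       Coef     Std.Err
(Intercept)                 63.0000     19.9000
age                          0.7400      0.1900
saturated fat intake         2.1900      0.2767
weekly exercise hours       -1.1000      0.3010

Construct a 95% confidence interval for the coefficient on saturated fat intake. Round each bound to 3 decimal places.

(1.645, 2.735)

Read off: b = 2.1900, SE = 0.2767 for saturated fat intake.
df = n − k − 1 = 251 − 3 − 1 = 247.
t* = t_{0.025, 247} = 1.969615.
Margin = t* × SE = 1.969615 × 0.2767 = 0.54499.
CI: 2.1900 ± 0.54499 → (1.645, 2.735).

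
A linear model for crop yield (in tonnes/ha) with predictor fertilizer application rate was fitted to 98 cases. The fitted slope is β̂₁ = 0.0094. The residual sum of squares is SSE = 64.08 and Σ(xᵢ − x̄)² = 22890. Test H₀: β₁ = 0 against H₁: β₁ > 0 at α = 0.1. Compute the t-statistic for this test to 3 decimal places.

MSE = SSE/(n − 2) = 64.08/96 = 0.6675.
SE(β̂₁) = √(MSE/Sₓₓ) = √(0.6675/22890) = 0.00540011.
t = 0.0094 / 0.00540011 = 1.741.
df = n − 2 = 96.
One-sided p ≈ 0.0425, which is < 0.1, so reject H₀.
There is evidence that the true slope on fertilizer application rate is positive.

t = 1.741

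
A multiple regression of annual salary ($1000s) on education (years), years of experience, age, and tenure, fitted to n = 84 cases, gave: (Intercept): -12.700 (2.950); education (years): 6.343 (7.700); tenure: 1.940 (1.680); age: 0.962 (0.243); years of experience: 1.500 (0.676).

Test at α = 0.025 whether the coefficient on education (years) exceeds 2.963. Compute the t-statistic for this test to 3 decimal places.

t = 0.439

Read off: b = 6.343, SE = 7.700 for education (years).
H₀: β₁ = 2.963 vs H₁: β₁ > 2.963.
t = (6.343 − 2.963) / 7.700 = 0.439.
df = n − k − 1 = 84 − 4 − 1 = 79.
One-sided p ≈ 0.3309, which is ≥ 0.025, so fail to reject H₀.
The data do not give significant evidence that the true slope on education (years) exceeds 2.963 $1000s per unit, holding the other predictors fixed.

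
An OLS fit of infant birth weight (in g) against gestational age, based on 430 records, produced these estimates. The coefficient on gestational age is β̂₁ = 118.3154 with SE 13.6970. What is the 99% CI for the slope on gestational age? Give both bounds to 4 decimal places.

df = n − 2 = 430 − 2 = 428.
t* = t_{0.005, 428} = 2.587365.
Margin = t* × SE = 2.587365 × 13.6970 = 35.439138.
CI: 118.3154 ± 35.439138 → (82.8763, 153.7545).
With 99% confidence, each one-unit increase in gestational age is associated with a change of between 82.8763 and 153.7545 g in infant birth weight.

(82.8763, 153.7545)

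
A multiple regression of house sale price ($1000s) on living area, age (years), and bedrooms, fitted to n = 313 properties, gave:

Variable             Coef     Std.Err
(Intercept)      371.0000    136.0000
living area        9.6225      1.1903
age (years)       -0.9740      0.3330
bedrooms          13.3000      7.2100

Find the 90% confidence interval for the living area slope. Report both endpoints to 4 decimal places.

Read off: b = 9.6225, SE = 1.1903 for living area.
df = n − k − 1 = 313 − 3 − 1 = 309.
t* = t_{0.05, 309} = 1.6498.
Margin = t* × SE = 1.6498 × 1.1903 = 1.963757.
CI: 9.6225 ± 1.963757 → (7.6587, 11.5863).

(7.6587, 11.5863)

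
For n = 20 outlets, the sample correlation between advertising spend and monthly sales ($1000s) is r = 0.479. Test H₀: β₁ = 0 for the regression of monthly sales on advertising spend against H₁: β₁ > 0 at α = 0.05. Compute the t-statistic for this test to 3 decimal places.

t = 2.315

t = r·√(n − 2)/√(1 − r²) = 0.479·√18/√0.770559 = 2.315.
df = n − 2 = 18.
One-sided p ≈ 0.0163, which is < 0.05, so reject H₀.
There is evidence of a linear association between advertising spend and monthly sales.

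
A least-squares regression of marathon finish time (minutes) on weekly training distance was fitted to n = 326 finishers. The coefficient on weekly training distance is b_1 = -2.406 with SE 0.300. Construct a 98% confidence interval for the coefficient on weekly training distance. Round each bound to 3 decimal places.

df = n − 2 = 326 − 2 = 324.
t* = t_{0.01, 324} = 2.337912.
Margin = t* × SE = 2.337912 × 0.300 = 0.70137.
CI: -2.406 ± 0.70137 → (-3.107, -1.705).
With 98% confidence, each one-unit increase in weekly training distance is associated with a change of between -3.107 and -1.705 minutes in marathon finish time.

(-3.107, -1.705)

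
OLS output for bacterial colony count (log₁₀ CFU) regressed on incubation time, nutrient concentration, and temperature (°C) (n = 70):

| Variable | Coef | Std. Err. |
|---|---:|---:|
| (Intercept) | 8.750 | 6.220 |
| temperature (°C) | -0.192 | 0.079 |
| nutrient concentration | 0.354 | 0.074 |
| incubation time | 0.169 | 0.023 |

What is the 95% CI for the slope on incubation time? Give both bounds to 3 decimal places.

Read off: b = 0.169, SE = 0.023 for incubation time.
df = n − k − 1 = 70 − 3 − 1 = 66.
t* = t_{0.025, 66} = 1.996564.
Margin = t* × SE = 1.996564 × 0.023 = 0.04592.
CI: 0.169 ± 0.04592 → (0.123, 0.215).

(0.123, 0.215)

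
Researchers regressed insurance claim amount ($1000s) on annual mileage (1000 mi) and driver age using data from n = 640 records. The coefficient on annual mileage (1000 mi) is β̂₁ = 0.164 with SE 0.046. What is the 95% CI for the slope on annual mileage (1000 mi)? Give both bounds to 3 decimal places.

df = n − k − 1 = 640 − 2 − 1 = 637.
t* = t_{0.025, 637} = 1.963695.
Margin = t* × SE = 1.963695 × 0.046 = 0.09033.
CI: 0.164 ± 0.09033 → (0.074, 0.254).
With 95% confidence, each one-unit increase in annual mileage (1000 mi) is associated with a change of between 0.074 and 0.254 $1000s in insurance claim amount, holding the other predictors fixed.

(0.074, 0.254)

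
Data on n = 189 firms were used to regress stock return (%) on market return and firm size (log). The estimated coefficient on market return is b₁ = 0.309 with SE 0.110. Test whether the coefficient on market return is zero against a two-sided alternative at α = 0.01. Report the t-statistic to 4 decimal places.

H₀: β₁ = 0 vs H₁: β₁ ≠ 0.
t = (b₁ − β₁⁰)/SE = 0.309 / 0.110 = 2.8091.
df = n − k − 1 = 189 − 2 − 1 = 186.
Two-sided p ≈ 0.0055, which is < 0.01, so reject H₀.
There is evidence that market return is associated with stock return, holding the other predictors fixed.

t = 2.8091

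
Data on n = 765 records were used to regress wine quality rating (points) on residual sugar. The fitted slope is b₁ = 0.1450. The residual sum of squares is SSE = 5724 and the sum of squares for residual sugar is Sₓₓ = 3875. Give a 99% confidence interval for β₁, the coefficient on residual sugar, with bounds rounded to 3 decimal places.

MSE = SSE/(n − 2) = 5724/763 = 7.50197.
SE(b₁) = √(MSE/Sₓₓ) = √(7.50197/3875) = 0.0439999.
df = n − 2 = 763.
t* = t_{0.005, 763} = 2.582288.
Margin = t* × SE = 2.582288 × 0.0439999 = 0.11362.
CI: 0.1450 ± 0.11362 → (0.031, 0.259).
With 99% confidence, each one-unit increase in residual sugar is associated with a change of between 0.031 and 0.259 points in wine quality rating.

(0.031, 0.259)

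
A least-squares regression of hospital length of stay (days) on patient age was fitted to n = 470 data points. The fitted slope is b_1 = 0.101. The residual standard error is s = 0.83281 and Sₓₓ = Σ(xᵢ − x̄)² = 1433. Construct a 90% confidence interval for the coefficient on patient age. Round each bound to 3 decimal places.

(0.065, 0.137)

SE(b_1) = s/√Sₓₓ = 0.83281/√1433 = 0.022.
df = n − 2 = 468.
t* = t_{0.05, 468} = 1.648116.
Margin = t* × SE = 1.648116 × 0.022 = 0.03626.
CI: 0.101 ± 0.03626 → (0.065, 0.137).
With 90% confidence, each one-unit increase in patient age is associated with a change of between 0.065 and 0.137 days in hospital length of stay.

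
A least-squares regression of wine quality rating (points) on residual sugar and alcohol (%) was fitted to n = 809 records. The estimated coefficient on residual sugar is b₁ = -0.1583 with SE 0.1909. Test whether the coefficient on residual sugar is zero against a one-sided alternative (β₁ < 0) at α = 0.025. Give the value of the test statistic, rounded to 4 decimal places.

H₀: β₁ = 0 vs H₁: β₁ < 0.
t = (b₁ − β₁⁰)/SE = -0.1583 / 0.1909 = -0.8292.
df = n − k − 1 = 809 − 2 − 1 = 806.
One-sided p ≈ 0.2036, which is ≥ 0.025, so fail to reject H₀.
The data do not give significant evidence that the true slope on residual sugar is negative, holding the other predictors fixed.

t = -0.8292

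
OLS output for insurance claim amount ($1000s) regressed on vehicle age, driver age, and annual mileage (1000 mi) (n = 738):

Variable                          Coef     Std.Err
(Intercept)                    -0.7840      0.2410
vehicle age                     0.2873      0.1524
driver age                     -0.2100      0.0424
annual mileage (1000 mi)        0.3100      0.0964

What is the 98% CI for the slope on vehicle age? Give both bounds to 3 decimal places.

Read off: b = 0.2873, SE = 0.1524 for vehicle age.
df = n − k − 1 = 738 − 3 − 1 = 734.
t* = t_{0.01, 734} = 2.331439.
Margin = t* × SE = 2.331439 × 0.1524 = 0.35531.
CI: 0.2873 ± 0.35531 → (-0.068, 0.643).

(-0.068, 0.643)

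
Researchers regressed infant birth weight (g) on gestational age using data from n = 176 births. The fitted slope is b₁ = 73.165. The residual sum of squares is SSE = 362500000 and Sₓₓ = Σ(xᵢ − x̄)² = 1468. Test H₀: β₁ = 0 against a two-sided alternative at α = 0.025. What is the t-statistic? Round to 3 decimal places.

MSE = SSE/(n − 2) = 362500000/174 = 2.08333e+06.
SE(b₁) = √(MSE/Sₓₓ) = √(2.08333e+06/1468) = 37.6718.
t = 73.165 / 37.6718 = 1.942.
df = n − 2 = 174.
Two-sided p ≈ 0.0537, which is ≥ 0.025, so fail to reject H₀.
The data do not give significant evidence of an association between gestational age and infant birth weight.

t = 1.942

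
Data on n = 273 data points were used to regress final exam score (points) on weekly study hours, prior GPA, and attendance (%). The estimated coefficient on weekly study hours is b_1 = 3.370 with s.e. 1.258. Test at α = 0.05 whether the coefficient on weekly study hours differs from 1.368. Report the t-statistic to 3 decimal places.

t = 1.591

H₀: β₁ = 1.368 vs H₁: β₁ ≠ 1.368.
t = (b_1 − β₁⁰)/SE = (3.370 − 1.368) / 1.258 = 1.591.
df = n − k − 1 = 273 − 3 − 1 = 269.
Two-sided p ≈ 0.1127, which is ≥ 0.05, so fail to reject H₀.
The data are consistent with a true slope of 1.368 points per unit of weekly study hours, holding the other predictors fixed.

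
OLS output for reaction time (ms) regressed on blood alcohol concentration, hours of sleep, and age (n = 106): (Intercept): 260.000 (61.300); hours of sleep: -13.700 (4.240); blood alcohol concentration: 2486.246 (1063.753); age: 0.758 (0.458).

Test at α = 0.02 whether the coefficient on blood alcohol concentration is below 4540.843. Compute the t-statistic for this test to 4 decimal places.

Read off: b = 2486.246, SE = 1063.753 for blood alcohol concentration.
H₀: β₁ = 4540.843 vs H₁: β₁ < 4540.843.
t = (2486.246 − 4540.843) / 1063.753 = -1.9315.
df = n − k − 1 = 106 − 3 − 1 = 102.
One-sided p ≈ 0.0281, which is ≥ 0.02, so fail to reject H₀.
The data do not give significant evidence that the true slope on blood alcohol concentration is below 4540.843 ms per unit, holding the other predictors fixed.

t = -1.9315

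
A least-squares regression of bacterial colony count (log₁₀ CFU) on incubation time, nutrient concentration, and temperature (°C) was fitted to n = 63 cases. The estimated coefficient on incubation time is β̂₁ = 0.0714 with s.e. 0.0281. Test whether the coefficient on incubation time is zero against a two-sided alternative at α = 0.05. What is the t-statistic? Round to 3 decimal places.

t = 2.541

H₀: β₁ = 0 vs H₁: β₁ ≠ 0.
t = (β̂₁ − β₁⁰)/SE = 0.0714 / 0.0281 = 2.541.
df = n − k − 1 = 63 − 3 − 1 = 59.
Two-sided p ≈ 0.0137, which is < 0.05, so reject H₀.
There is evidence that incubation time is associated with bacterial colony count, holding the other predictors fixed.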